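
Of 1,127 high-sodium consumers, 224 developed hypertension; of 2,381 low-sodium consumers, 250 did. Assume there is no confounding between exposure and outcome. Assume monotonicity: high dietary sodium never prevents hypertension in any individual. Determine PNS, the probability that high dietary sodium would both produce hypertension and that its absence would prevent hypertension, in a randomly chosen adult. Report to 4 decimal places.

PNS ≈ 0.0938

p₁ = P(outcome | exposed) = 224/1127 = 0.19876
p₀ = P(outcome | unexposed) = 250/2381 = 0.105
Under exogeneity and monotonicity, PNS = p₁ − p₀.
PNS = 0.19876 − 0.105 = 0.09376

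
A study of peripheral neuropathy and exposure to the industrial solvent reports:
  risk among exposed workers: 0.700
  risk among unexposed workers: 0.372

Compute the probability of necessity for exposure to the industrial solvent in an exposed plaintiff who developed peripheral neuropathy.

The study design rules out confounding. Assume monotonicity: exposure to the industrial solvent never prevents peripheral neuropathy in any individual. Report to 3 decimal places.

PN ≈ 0.469

Let p₁ = 0.7, p₀ = 0.372.
Under exogeneity and monotonicity, PN = (p₁ − p₀) / p₁.
PN = (0.7 − 0.372) / 0.7 = 0.328 / 0.7 ≈ 0.4686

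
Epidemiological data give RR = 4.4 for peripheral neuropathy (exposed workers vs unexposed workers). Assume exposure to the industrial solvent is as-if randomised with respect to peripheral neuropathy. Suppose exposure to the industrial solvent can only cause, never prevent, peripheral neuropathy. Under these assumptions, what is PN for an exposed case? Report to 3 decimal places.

Under exogeneity and monotonicity, PN = (RR − 1) / RR = 1 − 1/RR.
PN = (4.4 − 1) / 4.4 = 3.4 / 4.4 ≈ 0.7727

PN ≈ 0.773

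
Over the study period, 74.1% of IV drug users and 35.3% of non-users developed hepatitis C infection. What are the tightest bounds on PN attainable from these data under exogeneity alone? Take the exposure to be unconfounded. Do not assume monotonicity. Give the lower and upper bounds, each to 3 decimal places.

p₁ = 0.741, p₀ = 0.353.
Under exogeneity alone the bounds on PN are max{0,(p₁−p₀)/p₁} ≤ PN ≤ min{1,(1−p₀)/p₁}.
  lower = (p₁ − p₀)/p₁ = 0.388 / 0.741 ≈ 0.5236
  upper = min{1, (1 − p₀)/p₁} = 0.647 / 0.741 ≈ 0.8731

0.524 ≤ PN ≤ 0.873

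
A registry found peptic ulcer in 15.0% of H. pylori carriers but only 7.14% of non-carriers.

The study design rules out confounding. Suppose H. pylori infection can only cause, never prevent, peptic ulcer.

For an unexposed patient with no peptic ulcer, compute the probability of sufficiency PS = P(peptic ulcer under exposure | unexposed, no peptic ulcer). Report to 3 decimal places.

PS ≈ 0.085

p₁ = 0.15, p₀ = 0.0714.
Under exogeneity and monotonicity, PS = (p₁ − p₀) / (1 − p₀).
PS = (0.15 − 0.0714) / (1 − 0.0714) = 0.0786 / 0.9286 ≈ 0.0846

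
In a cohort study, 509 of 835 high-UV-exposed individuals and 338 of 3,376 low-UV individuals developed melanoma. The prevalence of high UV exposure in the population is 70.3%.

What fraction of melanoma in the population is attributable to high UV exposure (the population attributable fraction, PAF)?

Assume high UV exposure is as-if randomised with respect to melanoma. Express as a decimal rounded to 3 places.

PAF ≈ 0.782

p₁ = P(outcome | exposed) = 509/835 = 0.60958
p₀ = P(outcome | unexposed) = 338/3376 = 0.10012
Overall risk P(Y=1) = π·p₁ + (1−π)·p₀ = 0.703×0.60958 + 0.297×0.10012 = 0.45827.
Under exogeneity, PAF = [P(Y=1) − p₀] / P(Y=1).
PAF = (0.45827 − 0.10012) / 0.45827 ≈ 0.7815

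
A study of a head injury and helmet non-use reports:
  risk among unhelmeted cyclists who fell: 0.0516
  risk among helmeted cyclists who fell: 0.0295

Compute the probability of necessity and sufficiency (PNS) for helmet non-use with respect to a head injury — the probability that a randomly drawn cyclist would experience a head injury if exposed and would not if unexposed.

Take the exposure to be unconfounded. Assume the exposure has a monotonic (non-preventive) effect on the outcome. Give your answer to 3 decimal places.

Let p₁ = 0.0516, p₀ = 0.0295.
Under exogeneity and monotonicity, PNS = p₁ − p₀.
PNS = 0.0516 − 0.0295 = 0.0221

PNS ≈ 0.022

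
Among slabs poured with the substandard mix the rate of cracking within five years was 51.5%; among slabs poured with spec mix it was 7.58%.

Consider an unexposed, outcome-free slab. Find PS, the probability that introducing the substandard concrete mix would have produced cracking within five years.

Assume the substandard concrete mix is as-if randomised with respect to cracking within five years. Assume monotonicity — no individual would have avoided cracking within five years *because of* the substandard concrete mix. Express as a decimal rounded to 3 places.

PS ≈ 0.475

p₁ = 0.515, p₀ = 0.0758.
Under exogeneity and monotonicity, PS = (p₁ − p₀) / (1 − p₀).
PS = (0.515 − 0.0758) / (1 − 0.0758) = 0.4392 / 0.9242 ≈ 0.4752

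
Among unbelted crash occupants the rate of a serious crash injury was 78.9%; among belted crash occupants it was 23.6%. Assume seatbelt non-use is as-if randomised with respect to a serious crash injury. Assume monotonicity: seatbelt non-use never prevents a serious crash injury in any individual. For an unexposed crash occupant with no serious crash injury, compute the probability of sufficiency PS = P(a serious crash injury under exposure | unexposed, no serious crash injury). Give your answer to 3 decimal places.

p₁ = 0.789, p₀ = 0.236.
Under exogeneity and monotonicity, PS = (p₁ − p₀) / (1 − p₀).
PS = (0.789 − 0.236) / (1 − 0.236) = 0.553 / 0.764 ≈ 0.7238

PS ≈ 0.724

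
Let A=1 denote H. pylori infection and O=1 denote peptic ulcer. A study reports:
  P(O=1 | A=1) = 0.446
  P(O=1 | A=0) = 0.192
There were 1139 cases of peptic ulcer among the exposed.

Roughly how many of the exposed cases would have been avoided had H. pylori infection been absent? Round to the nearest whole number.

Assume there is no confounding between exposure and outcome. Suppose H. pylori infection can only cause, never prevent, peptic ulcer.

Let p₁ = 0.446, p₀ = 0.192.
PN = (p₁ − p₀)/p₁ = (0.446 − 0.192) / 0.446 ≈ 0.56951.
Attributable cases ≈ PN × (exposed cases) = 0.56951 × 1139 ≈ 648.67.

about 649 cases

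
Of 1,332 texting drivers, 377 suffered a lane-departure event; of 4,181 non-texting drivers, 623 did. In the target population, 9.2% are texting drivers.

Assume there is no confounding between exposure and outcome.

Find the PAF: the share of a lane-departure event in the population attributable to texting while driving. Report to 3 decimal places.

PAF ≈ 0.076

p₁ = P(outcome | exposed) = 377/1332 = 0.28303
p₀ = P(outcome | unexposed) = 623/4181 = 0.14901
Overall risk P(Y=1) = π·p₁ + (1−π)·p₀ = 0.092×0.28303 + 0.908×0.14901 = 0.16134.
Under exogeneity, PAF = [P(Y=1) − p₀] / P(Y=1).
PAF = (0.16134 − 0.14901) / 0.16134 ≈ 0.0764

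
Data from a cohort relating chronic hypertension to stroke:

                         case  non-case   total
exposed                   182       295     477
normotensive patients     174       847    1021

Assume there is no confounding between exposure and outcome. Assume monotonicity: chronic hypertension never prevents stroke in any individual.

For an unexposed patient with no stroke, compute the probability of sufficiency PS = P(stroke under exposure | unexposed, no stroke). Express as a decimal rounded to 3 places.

PS ≈ 0.255

p₁ = P(outcome | exposed) = 182/477 = 0.38155
p₀ = P(outcome | unexposed) = 174/1021 = 0.17042
Under exogeneity and monotonicity, PS = (p₁ − p₀)/(1 − p₀).
PS = (0.38155 − 0.17042) / 0.82958 ≈ 0.2545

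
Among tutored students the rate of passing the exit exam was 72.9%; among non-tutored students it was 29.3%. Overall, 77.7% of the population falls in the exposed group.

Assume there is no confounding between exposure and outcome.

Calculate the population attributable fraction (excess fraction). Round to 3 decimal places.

p₁ = 0.729, p₀ = 0.293.
Overall risk P(Y=1) = π·p₁ + (1−π)·p₀ = 0.777×0.729 + 0.223×0.293 = 0.63177.
Under exogeneity, PAF = [P(Y=1) − p₀] / P(Y=1).
PAF = (0.63177 − 0.293) / 0.63177 ≈ 0.5362

PAF ≈ 0.536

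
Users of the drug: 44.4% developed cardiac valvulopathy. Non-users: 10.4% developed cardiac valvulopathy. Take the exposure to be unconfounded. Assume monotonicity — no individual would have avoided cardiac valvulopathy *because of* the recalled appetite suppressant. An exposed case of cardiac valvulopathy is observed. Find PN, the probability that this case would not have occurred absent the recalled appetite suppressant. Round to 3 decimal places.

PN ≈ 0.766

p₁ = 0.444, p₀ = 0.104.
Under exogeneity and monotonicity, PN = (p₁ − p₀) / p₁.
PN = (0.444 − 0.104) / 0.444 = 0.34 / 0.444 ≈ 0.7658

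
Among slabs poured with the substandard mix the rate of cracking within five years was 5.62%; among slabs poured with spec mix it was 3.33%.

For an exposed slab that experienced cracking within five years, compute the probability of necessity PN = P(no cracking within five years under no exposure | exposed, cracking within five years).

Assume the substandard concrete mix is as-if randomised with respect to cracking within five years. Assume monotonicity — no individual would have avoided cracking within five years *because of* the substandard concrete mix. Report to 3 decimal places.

p₁ = 0.0562, p₀ = 0.0333.
Under exogeneity and monotonicity, PN = (p₁ − p₀) / p₁.
PN = (0.0562 − 0.0333) / 0.0562 = 0.0229 / 0.0562 ≈ 0.4075

PN ≈ 0.407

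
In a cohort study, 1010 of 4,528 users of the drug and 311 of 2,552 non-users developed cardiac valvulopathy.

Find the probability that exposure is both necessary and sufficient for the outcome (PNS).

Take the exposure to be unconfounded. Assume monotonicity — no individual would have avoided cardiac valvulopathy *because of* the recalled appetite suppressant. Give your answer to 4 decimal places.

p₁ = P(outcome | exposed) = 1010/4528 = 0.22306
p₀ = P(outcome | unexposed) = 311/2552 = 0.12187
Under exogeneity and monotonicity, PNS = p₁ − p₀.
PNS = 0.22306 − 0.12187 = 0.10119

PNS ≈ 0.1012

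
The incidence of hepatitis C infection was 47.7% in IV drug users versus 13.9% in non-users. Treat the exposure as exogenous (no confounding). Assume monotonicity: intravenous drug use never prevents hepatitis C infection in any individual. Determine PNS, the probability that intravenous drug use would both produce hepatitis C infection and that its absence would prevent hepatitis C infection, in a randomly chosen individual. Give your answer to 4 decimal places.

PNS ≈ 0.3380

p₁ = 0.477, p₀ = 0.139.
Under exogeneity and monotonicity, PNS = p₁ − p₀.
PNS = 0.477 − 0.139 = 0.338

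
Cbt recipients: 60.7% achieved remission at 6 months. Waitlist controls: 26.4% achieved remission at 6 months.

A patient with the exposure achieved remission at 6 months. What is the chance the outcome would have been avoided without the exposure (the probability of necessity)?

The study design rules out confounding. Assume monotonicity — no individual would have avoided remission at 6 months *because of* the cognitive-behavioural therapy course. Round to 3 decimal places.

p₁ = 0.607, p₀ = 0.264.
Under exogeneity and monotonicity, PN = (p₁ − p₀) / p₁.
PN = (0.607 − 0.264) / 0.607 = 0.343 / 0.607 ≈ 0.5651

PN ≈ 0.565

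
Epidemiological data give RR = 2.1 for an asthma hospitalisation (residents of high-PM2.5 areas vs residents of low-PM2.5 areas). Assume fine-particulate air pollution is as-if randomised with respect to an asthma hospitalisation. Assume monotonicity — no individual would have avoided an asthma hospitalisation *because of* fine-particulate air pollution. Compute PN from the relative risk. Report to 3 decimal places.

PN ≈ 0.524

Under exogeneity and monotonicity, PN = (RR − 1) / RR = 1 − 1/RR.
PN = (2.1 − 1) / 2.1 = 1.1 / 2.1 ≈ 0.5238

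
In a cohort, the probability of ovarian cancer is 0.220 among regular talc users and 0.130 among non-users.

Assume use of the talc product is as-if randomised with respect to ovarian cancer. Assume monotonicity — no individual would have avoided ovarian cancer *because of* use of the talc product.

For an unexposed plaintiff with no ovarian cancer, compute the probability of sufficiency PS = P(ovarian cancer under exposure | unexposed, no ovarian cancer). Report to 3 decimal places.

PS ≈ 0.103

Let p₁ = 0.22, p₀ = 0.13.
Under exogeneity and monotonicity, PS = (p₁ − p₀) / (1 − p₀).
PS = (0.22 − 0.13) / (1 − 0.13) = 0.09 / 0.87 ≈ 0.1034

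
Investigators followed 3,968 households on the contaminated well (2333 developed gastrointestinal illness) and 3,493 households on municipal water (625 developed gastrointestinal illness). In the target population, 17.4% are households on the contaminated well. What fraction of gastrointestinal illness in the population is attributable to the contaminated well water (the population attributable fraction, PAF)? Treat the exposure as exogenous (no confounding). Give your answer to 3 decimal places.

PAF ≈ 0.285

p₁ = P(outcome | exposed) = 2333/3968 = 0.58795
p₀ = P(outcome | unexposed) = 625/3493 = 0.17893
Overall risk P(Y=1) = π·p₁ + (1−π)·p₀ = 0.174×0.58795 + 0.826×0.17893 = 0.2501.
Under exogeneity, PAF = [P(Y=1) − p₀] / P(Y=1).
PAF = (0.2501 − 0.17893) / 0.2501 ≈ 0.2846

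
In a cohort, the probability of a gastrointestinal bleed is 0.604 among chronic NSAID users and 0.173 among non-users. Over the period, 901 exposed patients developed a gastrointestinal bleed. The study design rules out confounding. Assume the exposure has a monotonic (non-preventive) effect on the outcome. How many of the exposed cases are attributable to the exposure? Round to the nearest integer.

Let p₁ = 0.604, p₀ = 0.173.
PN = (p₁ − p₀)/p₁ = (0.604 − 0.173) / 0.604 ≈ 0.71358.
Attributable cases ≈ PN × (exposed cases) = 0.71358 × 901 ≈ 642.93.

about 643 cases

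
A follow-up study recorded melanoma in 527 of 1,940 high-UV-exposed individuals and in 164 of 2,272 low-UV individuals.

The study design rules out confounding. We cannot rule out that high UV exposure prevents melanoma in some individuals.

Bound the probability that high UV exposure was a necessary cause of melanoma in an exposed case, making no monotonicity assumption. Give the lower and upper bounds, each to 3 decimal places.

p₁ = P(outcome | exposed) = 527/1940 = 0.27165
p₀ = P(outcome | unexposed) = 164/2272 = 0.072183
Under exogeneity alone the bounds on PN are max{0,(p₁−p₀)/p₁} ≤ PN ≤ min{1,(1−p₀)/p₁}.
  lower = (p₁ − p₀)/p₁ = 0.19947 / 0.27165 ≈ 0.7343
  upper = min{1, (1 − p₀)/p₁} = 0.92782 / 0.27165 ≈ 3.4155 → capped at 1

0.734 ≤ PN ≤ 1.000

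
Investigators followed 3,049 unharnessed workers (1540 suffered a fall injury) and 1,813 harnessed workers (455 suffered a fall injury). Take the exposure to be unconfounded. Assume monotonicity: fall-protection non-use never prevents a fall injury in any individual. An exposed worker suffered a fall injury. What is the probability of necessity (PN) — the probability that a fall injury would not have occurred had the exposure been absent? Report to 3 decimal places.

PN ≈ 0.503

p₁ = P(outcome | exposed) = 1540/3049 = 0.50508
p₀ = P(outcome | unexposed) = 455/1813 = 0.25097
Under exogeneity and monotonicity, PN = (p₁ − p₀) / p₁.
PN = (0.50508 − 0.25097) / 0.50508 = 0.25412 / 0.50508 ≈ 0.5031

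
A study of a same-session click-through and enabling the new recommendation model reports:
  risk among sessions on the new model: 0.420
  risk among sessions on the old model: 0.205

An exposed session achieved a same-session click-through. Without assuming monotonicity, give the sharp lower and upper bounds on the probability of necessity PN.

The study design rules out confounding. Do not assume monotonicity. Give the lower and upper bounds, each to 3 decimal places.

Let p₁ = 0.42, p₀ = 0.205.
Under exogeneity alone the bounds on PN are max{0,(p₁−p₀)/p₁} ≤ PN ≤ min{1,(1−p₀)/p₁}.
  lower = (p₁ − p₀)/p₁ = 0.215 / 0.42 ≈ 0.5119
  upper = min{1, (1 − p₀)/p₁} = 0.795 / 0.42 ≈ 1.8929 → capped at 1

0.512 ≤ PN ≤ 1.000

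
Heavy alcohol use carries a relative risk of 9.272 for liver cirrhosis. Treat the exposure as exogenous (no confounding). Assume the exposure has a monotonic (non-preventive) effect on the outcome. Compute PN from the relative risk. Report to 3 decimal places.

Under exogeneity and monotonicity, PN = (RR − 1) / RR = 1 − 1/RR.
PN = (9.272 − 1) / 9.272 = 8.272 / 9.272 ≈ 0.8921

PN ≈ 0.892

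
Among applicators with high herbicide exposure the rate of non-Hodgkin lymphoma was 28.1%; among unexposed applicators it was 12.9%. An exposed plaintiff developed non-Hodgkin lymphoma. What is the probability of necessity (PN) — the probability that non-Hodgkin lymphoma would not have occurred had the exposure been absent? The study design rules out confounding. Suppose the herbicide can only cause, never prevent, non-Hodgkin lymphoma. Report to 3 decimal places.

PN ≈ 0.541

p₁ = 0.281, p₀ = 0.129.
Under exogeneity and monotonicity, PN = (p₁ − p₀) / p₁.
PN = (0.281 − 0.129) / 0.281 = 0.152 / 0.281 ≈ 0.5409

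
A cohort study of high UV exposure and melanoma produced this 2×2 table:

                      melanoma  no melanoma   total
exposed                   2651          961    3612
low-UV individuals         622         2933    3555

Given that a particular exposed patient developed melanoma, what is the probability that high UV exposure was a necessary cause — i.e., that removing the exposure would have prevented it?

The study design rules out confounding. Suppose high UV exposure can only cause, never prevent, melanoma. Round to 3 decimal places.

PN ≈ 0.762

p₁ = P(outcome | exposed) = 2651/3612 = 0.73394
p₀ = P(outcome | unexposed) = 622/3555 = 0.17496
Under exogeneity and monotonicity, PN = (p₁ − p₀)/p₁.
PN = (0.73394 − 0.17496) / 0.73394 ≈ 0.7616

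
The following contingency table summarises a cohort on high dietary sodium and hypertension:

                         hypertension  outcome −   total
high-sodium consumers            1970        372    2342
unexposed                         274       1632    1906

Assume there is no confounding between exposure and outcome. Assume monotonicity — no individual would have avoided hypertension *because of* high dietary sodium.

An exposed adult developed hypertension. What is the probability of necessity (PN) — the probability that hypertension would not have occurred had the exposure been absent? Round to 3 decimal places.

p₁ = P(outcome | exposed) = 1970/2342 = 0.84116
p₀ = P(outcome | unexposed) = 274/1906 = 0.14376
Under exogeneity and monotonicity, PN = (p₁ − p₀) / p₁.
PN = (0.84116 − 0.14376) / 0.84116 = 0.6974 / 0.84116 ≈ 0.8291

PN ≈ 0.829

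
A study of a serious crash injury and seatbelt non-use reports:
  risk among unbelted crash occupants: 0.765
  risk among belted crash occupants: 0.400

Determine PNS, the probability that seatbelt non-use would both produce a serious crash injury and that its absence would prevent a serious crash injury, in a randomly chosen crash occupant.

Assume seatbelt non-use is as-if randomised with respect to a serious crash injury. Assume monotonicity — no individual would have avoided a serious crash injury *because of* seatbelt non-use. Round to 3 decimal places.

PNS ≈ 0.365

Let p₁ = 0.765, p₀ = 0.4.
Under exogeneity and monotonicity, PNS = p₁ − p₀.
PNS = 0.765 − 0.4 = 0.365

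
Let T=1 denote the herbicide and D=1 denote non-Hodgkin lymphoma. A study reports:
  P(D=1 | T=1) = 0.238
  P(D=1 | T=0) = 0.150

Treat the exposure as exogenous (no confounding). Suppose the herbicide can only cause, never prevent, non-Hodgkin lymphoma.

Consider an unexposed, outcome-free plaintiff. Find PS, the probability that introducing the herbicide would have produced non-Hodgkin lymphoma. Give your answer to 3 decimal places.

Let p₁ = 0.238, p₀ = 0.15.
Under exogeneity and monotonicity, PS = (p₁ − p₀) / (1 − p₀).
PS = (0.238 − 0.15) / (1 − 0.15) = 0.088 / 0.85 ≈ 0.1035

PS ≈ 0.104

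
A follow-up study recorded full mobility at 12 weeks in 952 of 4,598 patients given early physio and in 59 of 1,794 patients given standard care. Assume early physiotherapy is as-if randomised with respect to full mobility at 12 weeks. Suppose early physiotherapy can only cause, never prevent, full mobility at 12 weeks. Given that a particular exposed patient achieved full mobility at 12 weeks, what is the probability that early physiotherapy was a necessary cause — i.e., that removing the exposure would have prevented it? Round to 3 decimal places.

PN ≈ 0.841

p₁ = P(outcome | exposed) = 952/4598 = 0.20705
p₀ = P(outcome | unexposed) = 59/1794 = 0.032887
Under exogeneity and monotonicity, PN = (p₁ − p₀) / p₁.
PN = (0.20705 − 0.032887) / 0.20705 = 0.17416 / 0.20705 ≈ 0.8412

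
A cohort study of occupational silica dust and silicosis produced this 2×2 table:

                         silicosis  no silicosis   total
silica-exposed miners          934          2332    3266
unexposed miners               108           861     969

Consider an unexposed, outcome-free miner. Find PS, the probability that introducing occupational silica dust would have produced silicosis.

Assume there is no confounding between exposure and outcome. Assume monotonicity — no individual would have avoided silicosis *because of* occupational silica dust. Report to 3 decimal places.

PS ≈ 0.196

p₁ = P(outcome | exposed) = 934/3266 = 0.28598
p₀ = P(outcome | unexposed) = 108/969 = 0.11146
Under exogeneity and monotonicity, PS = (p₁ − p₀)/(1 − p₀).
PS = (0.28598 − 0.11146) / 0.88854 ≈ 0.1964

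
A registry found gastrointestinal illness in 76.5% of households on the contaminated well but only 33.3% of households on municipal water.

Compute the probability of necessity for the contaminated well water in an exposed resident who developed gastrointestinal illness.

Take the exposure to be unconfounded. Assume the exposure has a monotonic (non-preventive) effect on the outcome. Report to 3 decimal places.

p₁ = 0.765, p₀ = 0.333.
Under exogeneity and monotonicity, PN = (p₁ − p₀) / p₁.
PN = (0.765 − 0.333) / 0.765 = 0.432 / 0.765 ≈ 0.5647

PN ≈ 0.565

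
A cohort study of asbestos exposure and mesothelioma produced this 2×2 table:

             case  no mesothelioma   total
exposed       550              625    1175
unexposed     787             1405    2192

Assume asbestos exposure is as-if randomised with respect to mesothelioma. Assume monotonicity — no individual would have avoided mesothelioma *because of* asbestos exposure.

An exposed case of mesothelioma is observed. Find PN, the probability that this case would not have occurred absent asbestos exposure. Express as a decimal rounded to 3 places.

p₁ = P(outcome | exposed) = 550/1175 = 0.46809
p₀ = P(outcome | unexposed) = 787/2192 = 0.35903
Under exogeneity and monotonicity, PN = (p₁ − p₀)/p₁.
PN = (0.46809 − 0.35903) / 0.46809 ≈ 0.2330

PN ≈ 0.233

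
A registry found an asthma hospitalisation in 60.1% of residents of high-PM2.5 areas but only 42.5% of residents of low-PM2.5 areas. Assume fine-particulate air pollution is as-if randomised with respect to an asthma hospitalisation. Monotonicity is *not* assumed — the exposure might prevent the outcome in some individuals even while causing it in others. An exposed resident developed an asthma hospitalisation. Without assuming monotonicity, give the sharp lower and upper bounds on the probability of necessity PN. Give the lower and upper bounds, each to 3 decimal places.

0.293 ≤ PN ≤ 0.957

p₁ = 0.601, p₀ = 0.425.
Under exogeneity alone the bounds on PN are max{0,(p₁−p₀)/p₁} ≤ PN ≤ min{1,(1−p₀)/p₁}.
  lower = (p₁ − p₀)/p₁ = 0.176 / 0.601 ≈ 0.2928
  upper = min{1, (1 − p₀)/p₁} = 0.575 / 0.601 ≈ 0.9567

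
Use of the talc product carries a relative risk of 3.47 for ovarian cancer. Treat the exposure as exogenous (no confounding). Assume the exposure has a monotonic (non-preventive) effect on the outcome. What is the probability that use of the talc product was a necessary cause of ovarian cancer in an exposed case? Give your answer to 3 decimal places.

Under exogeneity and monotonicity, PN = (RR − 1) / RR = 1 − 1/RR.
PN = (3.47 − 1) / 3.47 = 2.47 / 3.47 ≈ 0.7118

PN ≈ 0.712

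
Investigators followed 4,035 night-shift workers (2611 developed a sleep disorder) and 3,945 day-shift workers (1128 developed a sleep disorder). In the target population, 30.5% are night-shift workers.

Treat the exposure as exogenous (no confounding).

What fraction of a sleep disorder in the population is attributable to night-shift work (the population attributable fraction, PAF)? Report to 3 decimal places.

PAF ≈ 0.278

p₁ = P(outcome | exposed) = 2611/4035 = 0.64709
p₀ = P(outcome | unexposed) = 1128/3945 = 0.28593
Overall risk P(Y=1) = π·p₁ + (1−π)·p₀ = 0.305×0.64709 + 0.695×0.28593 = 0.39608.
Under exogeneity, PAF = [P(Y=1) − p₀] / P(Y=1).
PAF = (0.39608 − 0.28593) / 0.39608 ≈ 0.2781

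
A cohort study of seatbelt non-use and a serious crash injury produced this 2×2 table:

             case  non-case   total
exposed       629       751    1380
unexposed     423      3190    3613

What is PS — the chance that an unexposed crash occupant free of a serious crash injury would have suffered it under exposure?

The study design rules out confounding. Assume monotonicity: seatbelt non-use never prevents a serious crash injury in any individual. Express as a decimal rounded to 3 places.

PS ≈ 0.384

p₁ = P(outcome | exposed) = 629/1380 = 0.4558
p₀ = P(outcome | unexposed) = 423/3613 = 0.11708
Under exogeneity and monotonicity, PS = (p₁ − p₀)/(1 − p₀).
PS = (0.4558 − 0.11708) / 0.88292 ≈ 0.3836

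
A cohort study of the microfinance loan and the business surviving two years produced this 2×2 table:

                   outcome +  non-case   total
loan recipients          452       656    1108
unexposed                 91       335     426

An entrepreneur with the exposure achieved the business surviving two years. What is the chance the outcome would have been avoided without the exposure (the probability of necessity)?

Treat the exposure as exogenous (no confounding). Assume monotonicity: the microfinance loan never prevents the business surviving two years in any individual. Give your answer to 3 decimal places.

PN ≈ 0.476

p₁ = P(outcome | exposed) = 452/1108 = 0.40794
p₀ = P(outcome | unexposed) = 91/426 = 0.21362
Under exogeneity and monotonicity, PN = (p₁ − p₀)/p₁.
PN = (0.40794 − 0.21362) / 0.40794 ≈ 0.4764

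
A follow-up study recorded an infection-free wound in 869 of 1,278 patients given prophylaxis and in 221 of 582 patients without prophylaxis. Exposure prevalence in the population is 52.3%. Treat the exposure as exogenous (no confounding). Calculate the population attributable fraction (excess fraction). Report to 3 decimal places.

PAF ≈ 0.293

p₁ = P(outcome | exposed) = 869/1278 = 0.67997
p₀ = P(outcome | unexposed) = 221/582 = 0.37973
Overall risk P(Y=1) = π·p₁ + (1−π)·p₀ = 0.523×0.67997 + 0.477×0.37973 = 0.53675.
Under exogeneity, PAF = [P(Y=1) − p₀] / P(Y=1).
PAF = (0.53675 − 0.37973) / 0.53675 ≈ 0.2926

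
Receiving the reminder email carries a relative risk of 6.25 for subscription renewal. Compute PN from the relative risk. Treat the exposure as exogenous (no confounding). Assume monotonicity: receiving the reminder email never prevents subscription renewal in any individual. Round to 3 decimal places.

Under exogeneity and monotonicity, PN = (RR − 1) / RR = 1 − 1/RR.
PN = (6.25 − 1) / 6.25 = 5.25 / 6.25 ≈ 0.8400

PN ≈ 0.840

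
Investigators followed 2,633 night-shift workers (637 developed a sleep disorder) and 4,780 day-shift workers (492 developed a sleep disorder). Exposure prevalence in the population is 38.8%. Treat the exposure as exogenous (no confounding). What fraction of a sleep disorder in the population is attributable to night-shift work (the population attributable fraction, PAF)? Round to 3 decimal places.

p₁ = P(outcome | exposed) = 637/2633 = 0.24193
p₀ = P(outcome | unexposed) = 492/4780 = 0.10293
Overall risk P(Y=1) = π·p₁ + (1−π)·p₀ = 0.388×0.24193 + 0.612×0.10293 = 0.15686.
Under exogeneity, PAF = [P(Y=1) − p₀] / P(Y=1).
PAF = (0.15686 − 0.10293) / 0.15686 ≈ 0.3438

PAF ≈ 0.344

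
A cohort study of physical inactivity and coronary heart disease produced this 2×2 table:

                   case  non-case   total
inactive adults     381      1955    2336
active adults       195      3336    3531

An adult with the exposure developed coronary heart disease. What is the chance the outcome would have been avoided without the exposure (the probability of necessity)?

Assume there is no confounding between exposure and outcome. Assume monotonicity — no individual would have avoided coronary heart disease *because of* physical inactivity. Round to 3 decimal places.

p₁ = P(outcome | exposed) = 381/2336 = 0.1631
p₀ = P(outcome | unexposed) = 195/3531 = 0.055225
Under exogeneity and monotonicity, PN = (p₁ − p₀) / p₁.
PN = (0.1631 − 0.055225) / 0.1631 = 0.10787 / 0.1631 ≈ 0.6614

PN ≈ 0.661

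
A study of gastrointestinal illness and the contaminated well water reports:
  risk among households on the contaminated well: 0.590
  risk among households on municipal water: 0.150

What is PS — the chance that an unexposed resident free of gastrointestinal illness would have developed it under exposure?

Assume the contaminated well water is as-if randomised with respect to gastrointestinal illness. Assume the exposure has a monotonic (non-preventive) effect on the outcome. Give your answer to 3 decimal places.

PS ≈ 0.518

Let p₁ = 0.59, p₀ = 0.15.
Under exogeneity and monotonicity, PS = (p₁ − p₀) / (1 − p₀).
PS = (0.59 − 0.15) / (1 − 0.15) = 0.44 / 0.85 ≈ 0.5176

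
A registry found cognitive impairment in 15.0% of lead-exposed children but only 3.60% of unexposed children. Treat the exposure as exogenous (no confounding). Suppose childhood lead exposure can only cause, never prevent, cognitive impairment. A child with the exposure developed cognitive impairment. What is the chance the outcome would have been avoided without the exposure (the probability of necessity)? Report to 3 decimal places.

PN ≈ 0.760

p₁ = 0.15, p₀ = 0.036.
Under exogeneity and monotonicity, PN = (p₁ − p₀) / p₁.
PN = (0.15 − 0.036) / 0.15 = 0.114 / 0.15 ≈ 0.7600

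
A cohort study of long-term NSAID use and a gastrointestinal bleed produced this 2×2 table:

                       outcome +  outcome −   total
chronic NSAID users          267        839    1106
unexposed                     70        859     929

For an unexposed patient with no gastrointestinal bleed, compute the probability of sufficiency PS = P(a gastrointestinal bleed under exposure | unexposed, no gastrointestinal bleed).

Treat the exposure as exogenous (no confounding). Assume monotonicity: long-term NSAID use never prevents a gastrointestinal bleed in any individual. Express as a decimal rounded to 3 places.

PS ≈ 0.180

p₁ = P(outcome | exposed) = 267/1106 = 0.24141
p₀ = P(outcome | unexposed) = 70/929 = 0.07535
Under exogeneity and monotonicity, PS = (p₁ − p₀) / (1 − p₀).
PS = (0.24141 − 0.07535) / (1 − 0.07535) = 0.16606 / 0.92465 ≈ 0.1796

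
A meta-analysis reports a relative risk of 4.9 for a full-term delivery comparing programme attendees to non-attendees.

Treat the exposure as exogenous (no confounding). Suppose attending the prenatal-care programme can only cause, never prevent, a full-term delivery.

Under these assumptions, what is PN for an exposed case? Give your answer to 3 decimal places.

PN ≈ 0.796

Under exogeneity and monotonicity, PN = (RR − 1) / RR = 1 − 1/RR.
PN = (4.9 − 1) / 4.9 = 3.9 / 4.9 ≈ 0.7959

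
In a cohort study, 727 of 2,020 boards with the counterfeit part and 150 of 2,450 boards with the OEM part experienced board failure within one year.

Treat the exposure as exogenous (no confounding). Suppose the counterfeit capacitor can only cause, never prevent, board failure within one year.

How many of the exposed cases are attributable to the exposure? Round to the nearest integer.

p₁ = P(outcome | exposed) = 727/2020 = 0.3599
p₀ = P(outcome | unexposed) = 150/2450 = 0.061224
PN = (p₁ − p₀)/p₁ = (0.3599 − 0.061224) / 0.3599 ≈ 0.82989.
Attributable cases ≈ PN × (exposed cases) = 0.82989 × 727 ≈ 603.33.

about 603 cases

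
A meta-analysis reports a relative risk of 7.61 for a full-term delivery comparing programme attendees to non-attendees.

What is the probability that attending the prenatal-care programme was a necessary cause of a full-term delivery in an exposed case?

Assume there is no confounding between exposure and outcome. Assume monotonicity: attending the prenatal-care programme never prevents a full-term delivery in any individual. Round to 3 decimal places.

Under exogeneity and monotonicity, PN = (RR − 1) / RR = 1 − 1/RR.
PN = (7.61 − 1) / 7.61 = 6.61 / 7.61 ≈ 0.8686

PN ≈ 0.869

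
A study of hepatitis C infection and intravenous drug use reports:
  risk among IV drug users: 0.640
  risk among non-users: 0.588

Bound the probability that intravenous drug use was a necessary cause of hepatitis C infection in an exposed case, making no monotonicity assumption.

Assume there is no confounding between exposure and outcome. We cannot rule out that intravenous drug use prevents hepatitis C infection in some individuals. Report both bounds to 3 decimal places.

0.081 ≤ PN ≤ 0.644

Let p₁ = 0.64, p₀ = 0.588.
Under exogeneity alone the bounds on PN are max{0,(p₁−p₀)/p₁} ≤ PN ≤ min{1,(1−p₀)/p₁}.
  lower = (p₁ − p₀)/p₁ = 0.052 / 0.64 ≈ 0.0813
  upper = min{1, (1 − p₀)/p₁} = 0.412 / 0.64 ≈ 0.6438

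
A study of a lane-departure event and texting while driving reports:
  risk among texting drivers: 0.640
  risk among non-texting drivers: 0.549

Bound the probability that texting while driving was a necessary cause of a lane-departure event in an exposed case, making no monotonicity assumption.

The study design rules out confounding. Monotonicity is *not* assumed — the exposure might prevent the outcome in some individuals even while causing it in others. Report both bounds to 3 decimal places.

Let p₁ = 0.64, p₀ = 0.549.
Under exogeneity alone the bounds on PN are max{0,(p₁−p₀)/p₁} ≤ PN ≤ min{1,(1−p₀)/p₁}.
  lower = (p₁ − p₀)/p₁ = 0.091 / 0.64 ≈ 0.1422
  upper = min{1, (1 − p₀)/p₁} = 0.451 / 0.64 ≈ 0.7047

0.142 ≤ PN ≤ 0.705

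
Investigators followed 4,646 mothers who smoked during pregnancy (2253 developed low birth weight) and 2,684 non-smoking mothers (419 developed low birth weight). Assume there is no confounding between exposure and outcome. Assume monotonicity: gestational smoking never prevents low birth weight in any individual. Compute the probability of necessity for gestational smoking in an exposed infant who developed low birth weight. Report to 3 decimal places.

p₁ = P(outcome | exposed) = 2253/4646 = 0.48493
p₀ = P(outcome | unexposed) = 419/2684 = 0.15611
Under exogeneity and monotonicity, PN = (p₁ − p₀) / p₁.
PN = (0.48493 − 0.15611) / 0.48493 = 0.32882 / 0.48493 ≈ 0.6781

PN ≈ 0.678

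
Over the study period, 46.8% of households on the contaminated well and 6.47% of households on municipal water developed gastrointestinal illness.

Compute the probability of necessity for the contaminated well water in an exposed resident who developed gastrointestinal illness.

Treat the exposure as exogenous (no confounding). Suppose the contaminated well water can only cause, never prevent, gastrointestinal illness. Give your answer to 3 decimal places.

p₁ = 0.468, p₀ = 0.0647.
Under exogeneity and monotonicity, PN = (p₁ − p₀) / p₁.
PN = (0.468 − 0.0647) / 0.468 = 0.4033 / 0.468 ≈ 0.8618

PN ≈ 0.862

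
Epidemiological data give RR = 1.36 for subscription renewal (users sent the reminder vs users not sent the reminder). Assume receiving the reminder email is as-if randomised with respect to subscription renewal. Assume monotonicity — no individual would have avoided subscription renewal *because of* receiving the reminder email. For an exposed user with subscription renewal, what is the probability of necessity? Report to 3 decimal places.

PN ≈ 0.265

Under exogeneity and monotonicity, PN = (RR − 1) / RR = 1 − 1/RR.
PN = (1.36 − 1) / 1.36 = 0.36 / 1.36 ≈ 0.2647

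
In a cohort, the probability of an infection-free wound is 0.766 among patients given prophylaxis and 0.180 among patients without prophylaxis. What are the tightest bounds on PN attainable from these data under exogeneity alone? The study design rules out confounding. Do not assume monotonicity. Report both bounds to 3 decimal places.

0.765 ≤ PN ≤ 1.000

Let p₁ = 0.766, p₀ = 0.18.
Under exogeneity alone the bounds on PN are max{0,(p₁−p₀)/p₁} ≤ PN ≤ min{1,(1−p₀)/p₁}.
  lower = (p₁ − p₀)/p₁ = 0.586 / 0.766 ≈ 0.7650
  upper = min{1, (1 − p₀)/p₁} = 0.82 / 0.766 ≈ 1.0705 → capped at 1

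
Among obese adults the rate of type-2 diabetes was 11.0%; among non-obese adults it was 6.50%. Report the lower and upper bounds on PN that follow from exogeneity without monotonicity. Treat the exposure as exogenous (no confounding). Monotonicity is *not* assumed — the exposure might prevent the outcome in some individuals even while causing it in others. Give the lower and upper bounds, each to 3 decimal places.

p₁ = 0.11, p₀ = 0.065.
Under exogeneity alone the bounds on PN are max{0,(p₁−p₀)/p₁} ≤ PN ≤ min{1,(1−p₀)/p₁}.
  lower = (p₁ − p₀)/p₁ = 0.045 / 0.11 ≈ 0.4091
  upper = min{1, (1 − p₀)/p₁} = 0.935 / 0.11 ≈ 8.5000 → capped at 1

0.409 ≤ PN ≤ 1.000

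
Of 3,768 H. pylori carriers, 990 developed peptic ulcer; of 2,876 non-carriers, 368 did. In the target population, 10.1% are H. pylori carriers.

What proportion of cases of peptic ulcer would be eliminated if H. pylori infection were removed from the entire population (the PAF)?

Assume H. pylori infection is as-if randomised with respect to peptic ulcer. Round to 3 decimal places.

PAF ≈ 0.096

p₁ = P(outcome | exposed) = 990/3768 = 0.26274
p₀ = P(outcome | unexposed) = 368/2876 = 0.12796
Overall risk P(Y=1) = π·p₁ + (1−π)·p₀ = 0.101×0.26274 + 0.899×0.12796 = 0.14157.
Under exogeneity, PAF = [P(Y=1) − p₀] / P(Y=1).
PAF = (0.14157 − 0.12796) / 0.14157 ≈ 0.0962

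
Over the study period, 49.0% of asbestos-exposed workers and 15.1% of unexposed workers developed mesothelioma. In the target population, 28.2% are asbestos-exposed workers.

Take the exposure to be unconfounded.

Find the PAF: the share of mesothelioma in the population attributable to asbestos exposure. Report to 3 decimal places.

p₁ = 0.49, p₀ = 0.151.
Overall risk P(Y=1) = π·p₁ + (1−π)·p₀ = 0.282×0.49 + 0.718×0.151 = 0.2466.
Under exogeneity, PAF = [P(Y=1) − p₀] / P(Y=1).
PAF = (0.2466 − 0.151) / 0.2466 ≈ 0.3877

PAF ≈ 0.388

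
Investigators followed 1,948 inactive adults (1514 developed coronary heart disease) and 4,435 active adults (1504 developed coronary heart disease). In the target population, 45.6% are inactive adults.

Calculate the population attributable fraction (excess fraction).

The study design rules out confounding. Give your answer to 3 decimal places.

p₁ = P(outcome | exposed) = 1514/1948 = 0.77721
p₀ = P(outcome | unexposed) = 1504/4435 = 0.33912
Overall risk P(Y=1) = π·p₁ + (1−π)·p₀ = 0.456×0.77721 + 0.544×0.33912 = 0.53889.
Under exogeneity, PAF = [P(Y=1) − p₀] / P(Y=1).
PAF = (0.53889 − 0.33912) / 0.53889 ≈ 0.3707

PAF ≈ 0.371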